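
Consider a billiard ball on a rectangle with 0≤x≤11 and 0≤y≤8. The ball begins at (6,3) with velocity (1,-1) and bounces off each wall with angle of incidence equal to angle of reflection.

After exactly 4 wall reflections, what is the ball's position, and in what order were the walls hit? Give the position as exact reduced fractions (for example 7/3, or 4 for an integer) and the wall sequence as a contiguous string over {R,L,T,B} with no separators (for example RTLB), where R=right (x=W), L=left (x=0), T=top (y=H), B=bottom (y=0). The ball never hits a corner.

1. t=3 → B at (9,0); v=(1,1)
2. t=2 → R at (11,2); v=(-1,1)
3. t=6 → T at (5,8); v=(-1,-1)
4. t=5 → L at (0,3); v=(1,-1)

Final position: (0,3)
Wall sequence: BRTL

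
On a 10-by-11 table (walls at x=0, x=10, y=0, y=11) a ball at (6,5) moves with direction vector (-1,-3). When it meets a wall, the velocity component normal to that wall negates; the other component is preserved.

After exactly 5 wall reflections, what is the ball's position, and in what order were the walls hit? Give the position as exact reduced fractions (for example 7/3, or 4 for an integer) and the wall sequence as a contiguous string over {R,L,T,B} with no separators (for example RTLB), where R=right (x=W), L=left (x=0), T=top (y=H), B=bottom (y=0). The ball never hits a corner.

1. t=5/3 → B at (13/3,0); v=(-1,3)
2. t=11/3 → T at (2/3,11); v=(-1,-3)
3. t=2/3 → L at (0,9); v=(1,-3)
4. t=3 → B at (3,0); v=(1,3)
5. t=11/3 → T at (20/3,11); v=(1,-3)

Final position: (20/3,11)
Wall sequence: BTLBT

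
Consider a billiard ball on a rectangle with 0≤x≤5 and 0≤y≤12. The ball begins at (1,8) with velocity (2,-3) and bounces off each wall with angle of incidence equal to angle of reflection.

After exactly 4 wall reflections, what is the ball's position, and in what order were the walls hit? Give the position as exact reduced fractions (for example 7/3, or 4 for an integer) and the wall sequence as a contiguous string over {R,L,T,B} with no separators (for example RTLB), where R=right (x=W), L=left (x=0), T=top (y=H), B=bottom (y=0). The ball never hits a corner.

Final position: (13/3,12)
Wall sequence: RBLT

1. t=2 → R at (5,2); v=(-2,-3)
2. t=2/3 → B at (11/3,0); v=(-2,3)
3. t=11/6 → L at (0,11/2); v=(2,3)
4. t=13/6 → T at (13/3,12); v=(2,-3)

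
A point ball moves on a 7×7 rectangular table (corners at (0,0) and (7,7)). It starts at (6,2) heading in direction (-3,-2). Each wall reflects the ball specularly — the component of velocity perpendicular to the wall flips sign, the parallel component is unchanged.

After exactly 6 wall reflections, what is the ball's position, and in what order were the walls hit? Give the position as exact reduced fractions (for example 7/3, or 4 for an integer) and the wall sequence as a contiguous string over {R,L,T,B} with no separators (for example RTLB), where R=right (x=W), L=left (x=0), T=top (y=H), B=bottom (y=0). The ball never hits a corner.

Final position: (4,0)
Wall sequence: BLRTLB

1. t=1 → B at (3,0); v=(-3,2)
2. t=1 → L at (0,2); v=(3,2)
3. t=7/3 → R at (7,20/3); v=(-3,2)
4. t=1/6 → T at (13/2,7); v=(-3,-2)
5. t=13/6 → L at (0,8/3); v=(3,-2)
6. t=4/3 → B at (4,0); v=(3,2)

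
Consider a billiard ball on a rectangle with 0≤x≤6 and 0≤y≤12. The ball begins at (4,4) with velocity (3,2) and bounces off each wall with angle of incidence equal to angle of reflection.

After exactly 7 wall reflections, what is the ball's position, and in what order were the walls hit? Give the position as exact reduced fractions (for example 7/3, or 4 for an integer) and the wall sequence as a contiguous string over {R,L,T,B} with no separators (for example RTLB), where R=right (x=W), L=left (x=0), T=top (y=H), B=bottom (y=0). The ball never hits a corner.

1. t=2/3 → R at (6,16/3); v=(-3,2)
2. t=2 → L at (0,28/3); v=(3,2)
3. t=4/3 → T at (4,12); v=(3,-2)
4. t=2/3 → R at (6,32/3); v=(-3,-2)
5. t=2 → L at (0,20/3); v=(3,-2)
6. t=2 → R at (6,8/3); v=(-3,-2)
7. t=4/3 → B at (2,0); v=(-3,2)

Final position: (2,0)
Wall sequence: RLTRLRB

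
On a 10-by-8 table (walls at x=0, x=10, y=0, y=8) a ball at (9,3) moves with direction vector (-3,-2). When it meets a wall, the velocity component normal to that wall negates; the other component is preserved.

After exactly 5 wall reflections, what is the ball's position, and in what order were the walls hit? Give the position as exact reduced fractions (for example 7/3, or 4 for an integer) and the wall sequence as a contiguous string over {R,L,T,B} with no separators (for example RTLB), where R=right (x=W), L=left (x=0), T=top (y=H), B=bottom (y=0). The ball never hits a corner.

Final position: (1/2,0)
Wall sequence: BLTRB

1. t=3/2 → B at (9/2,0); v=(-3,2)
2. t=3/2 → L at (0,3); v=(3,2)
3. t=5/2 → T at (15/2,8); v=(3,-2)
4. t=5/6 → R at (10,19/3); v=(-3,-2)
5. t=19/6 → B at (1/2,0); v=(-3,2)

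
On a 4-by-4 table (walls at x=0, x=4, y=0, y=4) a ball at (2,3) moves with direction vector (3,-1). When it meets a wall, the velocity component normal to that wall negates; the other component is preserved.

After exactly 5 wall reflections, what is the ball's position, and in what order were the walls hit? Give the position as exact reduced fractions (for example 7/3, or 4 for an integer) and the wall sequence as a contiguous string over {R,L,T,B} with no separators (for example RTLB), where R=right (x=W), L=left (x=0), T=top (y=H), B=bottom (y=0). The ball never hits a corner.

1. t=2/3 → R at (4,7/3); v=(-3,-1)
2. t=4/3 → L at (0,1); v=(3,-1)
3. t=1 → B at (3,0); v=(3,1)
4. t=1/3 → R at (4,1/3); v=(-3,1)
5. t=4/3 → L at (0,5/3); v=(3,1)

Final position: (0,5/3)
Wall sequence: RLBRL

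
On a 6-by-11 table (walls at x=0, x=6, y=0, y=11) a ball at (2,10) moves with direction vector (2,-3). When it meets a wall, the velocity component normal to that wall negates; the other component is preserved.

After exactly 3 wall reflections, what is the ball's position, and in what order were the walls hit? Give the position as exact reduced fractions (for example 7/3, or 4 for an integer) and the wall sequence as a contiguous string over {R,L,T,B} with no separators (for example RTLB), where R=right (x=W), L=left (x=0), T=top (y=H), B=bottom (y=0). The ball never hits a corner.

1. t=2 → R at (6,4); v=(-2,-3)
2. t=4/3 → B at (10/3,0); v=(-2,3)
3. t=5/3 → L at (0,5); v=(2,3)

Final position: (0,5)
Wall sequence: RBL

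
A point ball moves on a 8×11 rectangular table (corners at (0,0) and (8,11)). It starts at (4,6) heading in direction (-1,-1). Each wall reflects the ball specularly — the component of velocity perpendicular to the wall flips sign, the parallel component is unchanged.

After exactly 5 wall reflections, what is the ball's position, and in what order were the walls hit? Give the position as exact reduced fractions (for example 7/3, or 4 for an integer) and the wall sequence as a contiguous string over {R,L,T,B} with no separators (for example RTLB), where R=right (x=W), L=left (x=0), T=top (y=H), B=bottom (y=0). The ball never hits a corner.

Final position: (0,8)
Wall sequence: LBRTL

1. t=4 → L at (0,2); v=(1,-1)
2. t=2 → B at (2,0); v=(1,1)
3. t=6 → R at (8,6); v=(-1,1)
4. t=5 → T at (3,11); v=(-1,-1)
5. t=3 → L at (0,8); v=(1,-1)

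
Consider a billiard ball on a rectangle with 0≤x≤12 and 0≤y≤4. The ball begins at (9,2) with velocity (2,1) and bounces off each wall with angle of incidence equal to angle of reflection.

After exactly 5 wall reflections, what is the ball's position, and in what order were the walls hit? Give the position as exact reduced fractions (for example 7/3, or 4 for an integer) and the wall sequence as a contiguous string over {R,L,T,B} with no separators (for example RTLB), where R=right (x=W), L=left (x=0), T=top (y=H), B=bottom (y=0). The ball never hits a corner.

1. t=3/2 → R at (12,7/2); v=(-2,1)
2. t=1/2 → T at (11,4); v=(-2,-1)
3. t=4 → B at (3,0); v=(-2,1)
4. t=3/2 → L at (0,3/2); v=(2,1)
5. t=5/2 → T at (5,4); v=(2,-1)

Final position: (5,4)
Wall sequence: RTBLT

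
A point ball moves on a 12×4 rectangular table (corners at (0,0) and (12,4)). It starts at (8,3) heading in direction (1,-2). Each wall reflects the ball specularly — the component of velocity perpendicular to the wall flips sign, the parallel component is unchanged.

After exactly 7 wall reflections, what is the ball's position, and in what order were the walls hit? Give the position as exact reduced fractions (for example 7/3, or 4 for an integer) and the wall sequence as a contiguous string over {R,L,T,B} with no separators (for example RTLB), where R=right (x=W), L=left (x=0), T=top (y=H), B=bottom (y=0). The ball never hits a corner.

Final position: (9/2,4)
Wall sequence: BTRBTBT

1. t=3/2 → B at (19/2,0); v=(1,2)
2. t=2 → T at (23/2,4); v=(1,-2)
3. t=1/2 → R at (12,3); v=(-1,-2)
4. t=3/2 → B at (21/2,0); v=(-1,2)
5. t=2 → T at (17/2,4); v=(-1,-2)
6. t=2 → B at (13/2,0); v=(-1,2)
7. t=2 → T at (9/2,4); v=(-1,-2)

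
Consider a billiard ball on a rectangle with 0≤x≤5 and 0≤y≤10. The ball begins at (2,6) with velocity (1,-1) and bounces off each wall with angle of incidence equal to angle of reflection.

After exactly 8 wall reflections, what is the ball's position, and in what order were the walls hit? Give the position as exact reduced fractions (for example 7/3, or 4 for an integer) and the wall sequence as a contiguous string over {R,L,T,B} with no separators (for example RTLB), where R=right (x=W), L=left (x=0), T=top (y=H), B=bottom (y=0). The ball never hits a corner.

1. t=3 → R at (5,3); v=(-1,-1)
2. t=3 → B at (2,0); v=(-1,1)
3. t=2 → L at (0,2); v=(1,1)
4. t=5 → R at (5,7); v=(-1,1)
5. t=3 → T at (2,10); v=(-1,-1)
6. t=2 → L at (0,8); v=(1,-1)
7. t=5 → R at (5,3); v=(-1,-1)
8. t=3 → B at (2,0); v=(-1,1)

Final position: (2,0)
Wall sequence: RBLRTLRB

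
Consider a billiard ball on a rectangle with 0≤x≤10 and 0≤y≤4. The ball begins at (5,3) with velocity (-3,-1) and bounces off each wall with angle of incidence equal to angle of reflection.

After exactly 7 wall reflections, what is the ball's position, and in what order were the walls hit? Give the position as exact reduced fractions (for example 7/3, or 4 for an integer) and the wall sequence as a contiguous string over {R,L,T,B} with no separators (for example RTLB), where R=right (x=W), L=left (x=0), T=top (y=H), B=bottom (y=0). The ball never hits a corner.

Final position: (10,2/3)
Wall sequence: LBRTLBR

1. t=5/3 → L at (0,4/3); v=(3,-1)
2. t=4/3 → B at (4,0); v=(3,1)
3. t=2 → R at (10,2); v=(-3,1)
4. t=2 → T at (4,4); v=(-3,-1)
5. t=4/3 → L at (0,8/3); v=(3,-1)
6. t=8/3 → B at (8,0); v=(3,1)
7. t=2/3 → R at (10,2/3); v=(-3,1)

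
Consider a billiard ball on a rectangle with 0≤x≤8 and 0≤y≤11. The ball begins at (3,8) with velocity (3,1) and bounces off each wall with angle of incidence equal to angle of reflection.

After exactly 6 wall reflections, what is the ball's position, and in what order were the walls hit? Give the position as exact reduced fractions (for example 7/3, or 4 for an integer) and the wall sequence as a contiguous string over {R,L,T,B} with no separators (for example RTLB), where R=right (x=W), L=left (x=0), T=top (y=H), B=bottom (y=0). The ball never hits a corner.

1. t=5/3 → R at (8,29/3); v=(-3,1)
2. t=4/3 → T at (4,11); v=(-3,-1)
3. t=4/3 → L at (0,29/3); v=(3,-1)
4. t=8/3 → R at (8,7); v=(-3,-1)
5. t=8/3 → L at (0,13/3); v=(3,-1)
6. t=8/3 → R at (8,5/3); v=(-3,-1)

Final position: (8,5/3)
Wall sequence: RTLRLR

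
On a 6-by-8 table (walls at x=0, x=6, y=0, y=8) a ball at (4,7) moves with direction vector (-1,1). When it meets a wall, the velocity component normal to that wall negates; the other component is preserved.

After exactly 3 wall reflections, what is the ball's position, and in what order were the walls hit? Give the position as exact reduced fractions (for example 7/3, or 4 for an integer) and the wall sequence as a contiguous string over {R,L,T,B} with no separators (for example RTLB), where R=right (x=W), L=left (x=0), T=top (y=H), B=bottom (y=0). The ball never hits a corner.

1. t=1 → T at (3,8); v=(-1,-1)
2. t=3 → L at (0,5); v=(1,-1)
3. t=5 → B at (5,0); v=(1,1)

Final position: (5,0)
Wall sequence: TLB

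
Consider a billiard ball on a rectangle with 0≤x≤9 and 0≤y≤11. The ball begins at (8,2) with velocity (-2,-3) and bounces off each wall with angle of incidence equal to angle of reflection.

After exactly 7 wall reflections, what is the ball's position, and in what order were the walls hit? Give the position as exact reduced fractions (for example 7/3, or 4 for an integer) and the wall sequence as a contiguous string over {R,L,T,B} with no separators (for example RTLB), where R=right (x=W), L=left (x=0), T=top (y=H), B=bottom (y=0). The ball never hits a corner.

1. t=2/3 → B at (20/3,0); v=(-2,3)
2. t=10/3 → L at (0,10); v=(2,3)
3. t=1/3 → T at (2/3,11); v=(2,-3)
4. t=11/3 → B at (8,0); v=(2,3)
5. t=1/2 → R at (9,3/2); v=(-2,3)
6. t=19/6 → T at (8/3,11); v=(-2,-3)
7. t=4/3 → L at (0,7); v=(2,-3)

Final position: (0,7)
Wall sequence: BLTBRTL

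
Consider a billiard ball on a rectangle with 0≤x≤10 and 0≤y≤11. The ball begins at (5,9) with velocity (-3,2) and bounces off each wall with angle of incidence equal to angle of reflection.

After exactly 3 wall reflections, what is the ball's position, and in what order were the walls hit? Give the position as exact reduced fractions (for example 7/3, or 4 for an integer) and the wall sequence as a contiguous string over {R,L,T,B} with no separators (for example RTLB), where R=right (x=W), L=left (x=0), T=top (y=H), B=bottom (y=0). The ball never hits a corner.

1. t=1 → T at (2,11); v=(-3,-2)
2. t=2/3 → L at (0,29/3); v=(3,-2)
3. t=10/3 → R at (10,3); v=(-3,-2)

Final position: (10,3)
Wall sequence: TLR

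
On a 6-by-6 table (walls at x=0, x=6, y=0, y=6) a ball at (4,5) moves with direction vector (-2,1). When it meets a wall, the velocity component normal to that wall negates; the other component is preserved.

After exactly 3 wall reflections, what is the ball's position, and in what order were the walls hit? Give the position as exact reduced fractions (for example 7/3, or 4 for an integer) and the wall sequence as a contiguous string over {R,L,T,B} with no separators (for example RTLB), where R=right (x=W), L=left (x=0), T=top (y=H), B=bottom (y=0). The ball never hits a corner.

1. t=1 → T at (2,6); v=(-2,-1)
2. t=1 → L at (0,5); v=(2,-1)
3. t=3 → R at (6,2); v=(-2,-1)

Final position: (6,2)
Wall sequence: TLR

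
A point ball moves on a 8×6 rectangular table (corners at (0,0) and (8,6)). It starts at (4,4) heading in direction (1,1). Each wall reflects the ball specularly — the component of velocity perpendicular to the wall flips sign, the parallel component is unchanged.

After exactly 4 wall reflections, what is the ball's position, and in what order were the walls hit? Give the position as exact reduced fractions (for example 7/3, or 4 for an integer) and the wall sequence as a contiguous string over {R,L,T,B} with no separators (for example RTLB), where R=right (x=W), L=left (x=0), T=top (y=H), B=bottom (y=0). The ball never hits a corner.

1. t=2 → T at (6,6); v=(1,-1)
2. t=2 → R at (8,4); v=(-1,-1)
3. t=4 → B at (4,0); v=(-1,1)
4. t=4 → L at (0,4); v=(1,1)

Final position: (0,4)
Wall sequence: TRBL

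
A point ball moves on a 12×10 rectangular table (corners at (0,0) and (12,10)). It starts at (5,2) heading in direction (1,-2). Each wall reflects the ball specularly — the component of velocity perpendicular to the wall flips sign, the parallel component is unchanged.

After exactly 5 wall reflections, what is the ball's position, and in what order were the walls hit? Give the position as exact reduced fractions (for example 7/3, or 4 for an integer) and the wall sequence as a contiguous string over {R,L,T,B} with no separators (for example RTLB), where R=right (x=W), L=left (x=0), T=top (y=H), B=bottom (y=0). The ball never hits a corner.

Final position: (3,10)
Wall sequence: BTRBT

1. t=1 → B at (6,0); v=(1,2)
2. t=5 → T at (11,10); v=(1,-2)
3. t=1 → R at (12,8); v=(-1,-2)
4. t=4 → B at (8,0); v=(-1,2)
5. t=5 → T at (3,10); v=(-1,-2)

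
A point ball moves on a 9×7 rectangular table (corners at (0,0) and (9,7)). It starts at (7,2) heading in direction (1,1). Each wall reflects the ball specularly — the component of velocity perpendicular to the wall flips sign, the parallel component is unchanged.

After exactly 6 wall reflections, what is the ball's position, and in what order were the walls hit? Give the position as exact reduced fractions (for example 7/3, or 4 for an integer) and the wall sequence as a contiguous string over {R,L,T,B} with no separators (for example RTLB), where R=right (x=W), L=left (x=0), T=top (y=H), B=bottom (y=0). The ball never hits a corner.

Final position: (9,6)
Wall sequence: RTLBTR

1. t=2 → R at (9,4); v=(-1,1)
2. t=3 → T at (6,7); v=(-1,-1)
3. t=6 → L at (0,1); v=(1,-1)
4. t=1 → B at (1,0); v=(1,1)
5. t=7 → T at (8,7); v=(1,-1)
6. t=1 → R at (9,6); v=(-1,-1)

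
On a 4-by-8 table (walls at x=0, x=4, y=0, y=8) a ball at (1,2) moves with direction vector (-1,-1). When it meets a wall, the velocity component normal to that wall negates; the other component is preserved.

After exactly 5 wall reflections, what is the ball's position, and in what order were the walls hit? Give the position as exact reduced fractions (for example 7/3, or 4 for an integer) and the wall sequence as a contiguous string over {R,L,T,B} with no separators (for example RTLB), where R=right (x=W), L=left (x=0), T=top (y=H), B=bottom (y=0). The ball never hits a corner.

1. t=1 → L at (0,1); v=(1,-1)
2. t=1 → B at (1,0); v=(1,1)
3. t=3 → R at (4,3); v=(-1,1)
4. t=4 → L at (0,7); v=(1,1)
5. t=1 → T at (1,8); v=(1,-1)

Final position: (1,8)
Wall sequence: LBRLT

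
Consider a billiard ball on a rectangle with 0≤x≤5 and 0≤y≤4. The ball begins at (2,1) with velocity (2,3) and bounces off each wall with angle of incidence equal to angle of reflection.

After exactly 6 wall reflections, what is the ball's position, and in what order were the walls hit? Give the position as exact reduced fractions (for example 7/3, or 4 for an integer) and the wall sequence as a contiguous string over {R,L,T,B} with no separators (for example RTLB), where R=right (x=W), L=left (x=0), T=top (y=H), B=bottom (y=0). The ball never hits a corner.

1. t=1 → T at (4,4); v=(2,-3)
2. t=1/2 → R at (5,5/2); v=(-2,-3)
3. t=5/6 → B at (10/3,0); v=(-2,3)
4. t=4/3 → T at (2/3,4); v=(-2,-3)
5. t=1/3 → L at (0,3); v=(2,-3)
6. t=1 → B at (2,0); v=(2,3)

Final position: (2,0)
Wall sequence: TRBTLB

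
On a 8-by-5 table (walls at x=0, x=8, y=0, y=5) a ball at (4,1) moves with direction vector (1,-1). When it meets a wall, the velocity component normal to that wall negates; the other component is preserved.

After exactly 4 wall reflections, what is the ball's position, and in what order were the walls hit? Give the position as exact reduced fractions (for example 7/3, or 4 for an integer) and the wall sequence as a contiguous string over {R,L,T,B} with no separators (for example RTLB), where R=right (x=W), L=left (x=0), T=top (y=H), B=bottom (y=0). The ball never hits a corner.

1. t=1 → B at (5,0); v=(1,1)
2. t=3 → R at (8,3); v=(-1,1)
3. t=2 → T at (6,5); v=(-1,-1)
4. t=5 → B at (1,0); v=(-1,1)

Final position: (1,0)
Wall sequence: BRTB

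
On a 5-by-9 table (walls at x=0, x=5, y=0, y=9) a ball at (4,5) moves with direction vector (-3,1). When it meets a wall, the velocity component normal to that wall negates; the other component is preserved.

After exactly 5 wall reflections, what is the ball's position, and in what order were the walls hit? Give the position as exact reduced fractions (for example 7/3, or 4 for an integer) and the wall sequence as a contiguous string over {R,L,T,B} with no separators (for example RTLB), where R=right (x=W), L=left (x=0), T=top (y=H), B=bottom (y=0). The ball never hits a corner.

1. t=4/3 → L at (0,19/3); v=(3,1)
2. t=5/3 → R at (5,8); v=(-3,1)
3. t=1 → T at (2,9); v=(-3,-1)
4. t=2/3 → L at (0,25/3); v=(3,-1)
5. t=5/3 → R at (5,20/3); v=(-3,-1)

Final position: (5,20/3)
Wall sequence: LRTLR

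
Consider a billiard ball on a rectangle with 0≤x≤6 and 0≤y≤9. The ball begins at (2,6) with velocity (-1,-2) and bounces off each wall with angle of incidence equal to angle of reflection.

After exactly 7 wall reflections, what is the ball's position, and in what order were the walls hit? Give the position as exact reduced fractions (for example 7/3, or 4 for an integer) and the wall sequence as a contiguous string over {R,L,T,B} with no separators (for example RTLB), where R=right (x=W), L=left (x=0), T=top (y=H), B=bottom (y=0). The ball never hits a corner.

Final position: (5/2,9)
Wall sequence: LBTRBLT

1. t=2 → L at (0,2); v=(1,-2)
2. t=1 → B at (1,0); v=(1,2)
3. t=9/2 → T at (11/2,9); v=(1,-2)
4. t=1/2 → R at (6,8); v=(-1,-2)
5. t=4 → B at (2,0); v=(-1,2)
6. t=2 → L at (0,4); v=(1,2)
7. t=5/2 → T at (5/2,9); v=(1,-2)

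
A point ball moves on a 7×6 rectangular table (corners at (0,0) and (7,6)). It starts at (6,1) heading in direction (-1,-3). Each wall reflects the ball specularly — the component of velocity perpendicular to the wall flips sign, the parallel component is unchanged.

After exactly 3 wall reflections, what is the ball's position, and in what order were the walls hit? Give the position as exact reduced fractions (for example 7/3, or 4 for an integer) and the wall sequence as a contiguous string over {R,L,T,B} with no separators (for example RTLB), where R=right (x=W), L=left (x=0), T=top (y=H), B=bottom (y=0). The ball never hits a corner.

Final position: (5/3,0)
Wall sequence: BTB

1. t=1/3 → B at (17/3,0); v=(-1,3)
2. t=2 → T at (11/3,6); v=(-1,-3)
3. t=2 → B at (5/3,0); v=(-1,3)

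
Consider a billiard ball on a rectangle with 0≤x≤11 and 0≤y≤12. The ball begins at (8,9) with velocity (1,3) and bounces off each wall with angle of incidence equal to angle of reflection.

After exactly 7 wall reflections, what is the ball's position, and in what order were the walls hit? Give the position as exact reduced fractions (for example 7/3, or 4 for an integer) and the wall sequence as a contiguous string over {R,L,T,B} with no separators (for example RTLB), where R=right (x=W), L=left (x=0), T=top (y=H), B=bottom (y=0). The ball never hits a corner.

Final position: (3,12)
Wall sequence: TRBTBLT

1. t=1 → T at (9,12); v=(1,-3)
2. t=2 → R at (11,6); v=(-1,-3)
3. t=2 → B at (9,0); v=(-1,3)
4. t=4 → T at (5,12); v=(-1,-3)
5. t=4 → B at (1,0); v=(-1,3)
6. t=1 → L at (0,3); v=(1,3)
7. t=3 → T at (3,12); v=(1,-3)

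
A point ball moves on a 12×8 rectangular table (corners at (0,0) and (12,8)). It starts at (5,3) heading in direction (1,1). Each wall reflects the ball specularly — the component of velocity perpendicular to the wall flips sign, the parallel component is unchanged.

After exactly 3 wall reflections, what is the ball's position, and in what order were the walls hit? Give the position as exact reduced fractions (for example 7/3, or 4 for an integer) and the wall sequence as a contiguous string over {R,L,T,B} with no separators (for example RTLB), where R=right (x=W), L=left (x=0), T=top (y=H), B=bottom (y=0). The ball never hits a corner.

Final position: (6,0)
Wall sequence: TRB

1. t=5 → T at (10,8); v=(1,-1)
2. t=2 → R at (12,6); v=(-1,-1)
3. t=6 → B at (6,0); v=(-1,1)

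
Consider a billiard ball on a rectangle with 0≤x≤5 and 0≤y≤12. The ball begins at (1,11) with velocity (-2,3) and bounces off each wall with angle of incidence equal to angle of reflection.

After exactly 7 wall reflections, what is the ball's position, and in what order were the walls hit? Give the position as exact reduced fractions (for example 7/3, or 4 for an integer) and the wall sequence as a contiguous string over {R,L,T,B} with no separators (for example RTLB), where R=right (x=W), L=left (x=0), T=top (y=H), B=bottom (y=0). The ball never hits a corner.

Final position: (13/3,12)
Wall sequence: TLRBLRT

1. t=1/3 → T at (1/3,12); v=(-2,-3)
2. t=1/6 → L at (0,23/2); v=(2,-3)
3. t=5/2 → R at (5,4); v=(-2,-3)
4. t=4/3 → B at (7/3,0); v=(-2,3)
5. t=7/6 → L at (0,7/2); v=(2,3)
6. t=5/2 → R at (5,11); v=(-2,3)
7. t=1/3 → T at (13/3,12); v=(-2,-3)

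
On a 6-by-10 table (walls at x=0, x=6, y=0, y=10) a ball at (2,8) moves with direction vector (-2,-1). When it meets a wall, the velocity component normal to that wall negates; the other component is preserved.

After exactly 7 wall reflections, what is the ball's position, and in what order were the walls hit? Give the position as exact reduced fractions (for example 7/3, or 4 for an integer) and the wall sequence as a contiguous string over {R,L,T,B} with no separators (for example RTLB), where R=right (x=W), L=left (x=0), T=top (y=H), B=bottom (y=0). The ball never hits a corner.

Final position: (6,8)
Wall sequence: LRLBRLR

1. t=1 → L at (0,7); v=(2,-1)
2. t=3 → R at (6,4); v=(-2,-1)
3. t=3 → L at (0,1); v=(2,-1)
4. t=1 → B at (2,0); v=(2,1)
5. t=2 → R at (6,2); v=(-2,1)
6. t=3 → L at (0,5); v=(2,1)
7. t=3 → R at (6,8); v=(-2,1)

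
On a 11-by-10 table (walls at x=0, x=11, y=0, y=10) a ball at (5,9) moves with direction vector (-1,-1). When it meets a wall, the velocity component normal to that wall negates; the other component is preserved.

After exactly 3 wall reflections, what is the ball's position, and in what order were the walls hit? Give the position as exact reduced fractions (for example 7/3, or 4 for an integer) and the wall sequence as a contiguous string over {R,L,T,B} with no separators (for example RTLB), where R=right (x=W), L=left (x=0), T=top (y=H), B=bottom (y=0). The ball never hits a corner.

Final position: (11,7)
Wall sequence: LBR

1. t=5 → L at (0,4); v=(1,-1)
2. t=4 → B at (4,0); v=(1,1)
3. t=7 → R at (11,7); v=(-1,1)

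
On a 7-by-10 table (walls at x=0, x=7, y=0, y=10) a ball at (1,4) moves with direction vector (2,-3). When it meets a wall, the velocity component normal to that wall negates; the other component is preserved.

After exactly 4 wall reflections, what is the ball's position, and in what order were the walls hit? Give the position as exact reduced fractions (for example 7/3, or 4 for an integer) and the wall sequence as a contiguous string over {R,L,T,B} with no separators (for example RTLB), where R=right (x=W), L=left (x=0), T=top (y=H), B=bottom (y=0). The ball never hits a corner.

Final position: (0,9/2)
Wall sequence: BRTL

1. t=4/3 → B at (11/3,0); v=(2,3)
2. t=5/3 → R at (7,5); v=(-2,3)
3. t=5/3 → T at (11/3,10); v=(-2,-3)
4. t=11/6 → L at (0,9/2); v=(2,-3)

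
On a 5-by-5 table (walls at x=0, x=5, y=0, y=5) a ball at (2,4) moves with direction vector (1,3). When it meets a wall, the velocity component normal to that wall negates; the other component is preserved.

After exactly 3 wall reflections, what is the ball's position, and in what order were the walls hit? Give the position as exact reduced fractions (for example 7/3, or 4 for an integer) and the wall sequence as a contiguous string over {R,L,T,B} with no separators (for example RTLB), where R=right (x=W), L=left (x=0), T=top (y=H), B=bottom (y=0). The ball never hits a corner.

Final position: (5,3)
Wall sequence: TBR

1. t=1/3 → T at (7/3,5); v=(1,-3)
2. t=5/3 → B at (4,0); v=(1,3)
3. t=1 → R at (5,3); v=(-1,3)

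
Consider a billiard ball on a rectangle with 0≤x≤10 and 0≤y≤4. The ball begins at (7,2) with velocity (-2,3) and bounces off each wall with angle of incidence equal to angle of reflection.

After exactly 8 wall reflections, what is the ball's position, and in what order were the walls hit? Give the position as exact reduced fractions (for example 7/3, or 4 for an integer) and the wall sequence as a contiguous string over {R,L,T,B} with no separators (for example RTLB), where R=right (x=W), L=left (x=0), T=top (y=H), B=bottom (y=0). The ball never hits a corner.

1. t=2/3 → T at (17/3,4); v=(-2,-3)
2. t=4/3 → B at (3,0); v=(-2,3)
3. t=4/3 → T at (1/3,4); v=(-2,-3)
4. t=1/6 → L at (0,7/2); v=(2,-3)
5. t=7/6 → B at (7/3,0); v=(2,3)
6. t=4/3 → T at (5,4); v=(2,-3)
7. t=4/3 → B at (23/3,0); v=(2,3)
8. t=7/6 → R at (10,7/2); v=(-2,3)

Final position: (10,7/2)
Wall sequence: TBTLBTBR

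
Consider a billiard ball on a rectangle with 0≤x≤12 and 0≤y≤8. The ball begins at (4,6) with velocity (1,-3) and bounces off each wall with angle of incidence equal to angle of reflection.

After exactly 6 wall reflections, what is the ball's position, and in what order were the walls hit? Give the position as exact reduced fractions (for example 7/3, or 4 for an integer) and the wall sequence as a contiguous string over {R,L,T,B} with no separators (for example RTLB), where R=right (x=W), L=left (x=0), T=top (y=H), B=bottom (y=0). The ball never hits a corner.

1. t=2 → B at (6,0); v=(1,3)
2. t=8/3 → T at (26/3,8); v=(1,-3)
3. t=8/3 → B at (34/3,0); v=(1,3)
4. t=2/3 → R at (12,2); v=(-1,3)
5. t=2 → T at (10,8); v=(-1,-3)
6. t=8/3 → B at (22/3,0); v=(-1,3)

Final position: (22/3,0)
Wall sequence: BTBRTB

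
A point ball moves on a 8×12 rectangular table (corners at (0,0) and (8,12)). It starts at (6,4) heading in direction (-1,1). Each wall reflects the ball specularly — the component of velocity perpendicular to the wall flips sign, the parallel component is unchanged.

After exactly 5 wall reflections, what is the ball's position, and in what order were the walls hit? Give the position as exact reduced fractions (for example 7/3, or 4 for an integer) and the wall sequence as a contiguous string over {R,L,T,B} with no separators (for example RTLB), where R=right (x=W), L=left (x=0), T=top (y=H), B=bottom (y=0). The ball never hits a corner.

Final position: (0,2)
Wall sequence: LTRBL

1. t=6 → L at (0,10); v=(1,1)
2. t=2 → T at (2,12); v=(1,-1)
3. t=6 → R at (8,6); v=(-1,-1)
4. t=6 → B at (2,0); v=(-1,1)
5. t=2 → L at (0,2); v=(1,1)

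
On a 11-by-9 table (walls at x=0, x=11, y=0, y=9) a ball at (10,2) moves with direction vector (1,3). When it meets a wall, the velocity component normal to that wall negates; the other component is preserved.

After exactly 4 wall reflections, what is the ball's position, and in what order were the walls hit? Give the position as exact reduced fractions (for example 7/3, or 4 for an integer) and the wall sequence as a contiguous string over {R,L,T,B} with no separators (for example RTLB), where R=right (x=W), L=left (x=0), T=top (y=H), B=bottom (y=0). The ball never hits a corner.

1. t=1 → R at (11,5); v=(-1,3)
2. t=4/3 → T at (29/3,9); v=(-1,-3)
3. t=3 → B at (20/3,0); v=(-1,3)
4. t=3 → T at (11/3,9); v=(-1,-3)

Final position: (11/3,9)
Wall sequence: RTBT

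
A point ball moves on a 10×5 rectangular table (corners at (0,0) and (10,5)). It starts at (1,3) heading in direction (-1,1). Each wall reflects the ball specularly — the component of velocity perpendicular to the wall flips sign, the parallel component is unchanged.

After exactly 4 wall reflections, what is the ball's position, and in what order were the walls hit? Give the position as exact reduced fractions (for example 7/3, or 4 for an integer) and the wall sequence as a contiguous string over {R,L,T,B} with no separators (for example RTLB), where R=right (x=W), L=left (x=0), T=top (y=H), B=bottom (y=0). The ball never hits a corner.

1. t=1 → L at (0,4); v=(1,1)
2. t=1 → T at (1,5); v=(1,-1)
3. t=5 → B at (6,0); v=(1,1)
4. t=4 → R at (10,4); v=(-1,1)

Final position: (10,4)
Wall sequence: LTBR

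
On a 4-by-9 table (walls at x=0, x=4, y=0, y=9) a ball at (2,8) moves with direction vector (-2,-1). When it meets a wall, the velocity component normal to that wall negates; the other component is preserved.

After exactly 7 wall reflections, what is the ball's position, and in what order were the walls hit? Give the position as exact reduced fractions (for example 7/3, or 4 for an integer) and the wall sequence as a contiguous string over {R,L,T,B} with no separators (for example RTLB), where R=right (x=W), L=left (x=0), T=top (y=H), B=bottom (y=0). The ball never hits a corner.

1. t=1 → L at (0,7); v=(2,-1)
2. t=2 → R at (4,5); v=(-2,-1)
3. t=2 → L at (0,3); v=(2,-1)
4. t=2 → R at (4,1); v=(-2,-1)
5. t=1 → B at (2,0); v=(-2,1)
6. t=1 → L at (0,1); v=(2,1)
7. t=2 → R at (4,3); v=(-2,1)

Final position: (4,3)
Wall sequence: LRLRBLR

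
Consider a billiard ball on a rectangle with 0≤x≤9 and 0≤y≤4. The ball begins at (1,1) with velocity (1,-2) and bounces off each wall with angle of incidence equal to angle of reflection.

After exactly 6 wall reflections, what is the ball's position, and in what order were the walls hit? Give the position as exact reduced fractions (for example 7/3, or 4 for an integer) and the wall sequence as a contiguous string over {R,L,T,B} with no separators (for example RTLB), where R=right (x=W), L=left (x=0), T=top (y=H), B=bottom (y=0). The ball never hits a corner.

1. t=1/2 → B at (3/2,0); v=(1,2)
2. t=2 → T at (7/2,4); v=(1,-2)
3. t=2 → B at (11/2,0); v=(1,2)
4. t=2 → T at (15/2,4); v=(1,-2)
5. t=3/2 → R at (9,1); v=(-1,-2)
6. t=1/2 → B at (17/2,0); v=(-1,2)

Final position: (17/2,0)
Wall sequence: BTBTRB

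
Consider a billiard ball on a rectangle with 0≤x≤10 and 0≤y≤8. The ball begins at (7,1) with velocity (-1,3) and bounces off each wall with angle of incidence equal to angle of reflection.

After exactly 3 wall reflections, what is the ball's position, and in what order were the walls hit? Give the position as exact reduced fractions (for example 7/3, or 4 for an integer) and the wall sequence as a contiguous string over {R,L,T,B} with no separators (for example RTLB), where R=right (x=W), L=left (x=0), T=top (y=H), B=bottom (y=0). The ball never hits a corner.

1. t=7/3 → T at (14/3,8); v=(-1,-3)
2. t=8/3 → B at (2,0); v=(-1,3)
3. t=2 → L at (0,6); v=(1,3)

Final position: (0,6)
Wall sequence: TBL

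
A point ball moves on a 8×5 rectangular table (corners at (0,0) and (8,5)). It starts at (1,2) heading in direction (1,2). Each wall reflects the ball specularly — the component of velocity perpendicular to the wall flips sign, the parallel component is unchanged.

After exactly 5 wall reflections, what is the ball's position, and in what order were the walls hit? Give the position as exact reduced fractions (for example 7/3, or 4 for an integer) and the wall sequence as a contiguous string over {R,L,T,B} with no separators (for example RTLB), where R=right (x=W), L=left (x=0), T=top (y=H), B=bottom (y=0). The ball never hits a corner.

Final position: (6,0)
Wall sequence: TBTRB

1. t=3/2 → T at (5/2,5); v=(1,-2)
2. t=5/2 → B at (5,0); v=(1,2)
3. t=5/2 → T at (15/2,5); v=(1,-2)
4. t=1/2 → R at (8,4); v=(-1,-2)
5. t=2 → B at (6,0); v=(-1,2)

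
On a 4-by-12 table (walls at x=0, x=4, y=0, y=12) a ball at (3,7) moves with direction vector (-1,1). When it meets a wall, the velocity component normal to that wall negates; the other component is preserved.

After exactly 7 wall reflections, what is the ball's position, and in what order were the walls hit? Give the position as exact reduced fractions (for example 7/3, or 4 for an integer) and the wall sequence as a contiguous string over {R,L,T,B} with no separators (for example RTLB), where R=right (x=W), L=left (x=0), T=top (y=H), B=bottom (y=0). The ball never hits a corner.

Final position: (0,2)
Wall sequence: LTRLRBL

1. t=3 → L at (0,10); v=(1,1)
2. t=2 → T at (2,12); v=(1,-1)
3. t=2 → R at (4,10); v=(-1,-1)
4. t=4 → L at (0,6); v=(1,-1)
5. t=4 → R at (4,2); v=(-1,-1)
6. t=2 → B at (2,0); v=(-1,1)
7. t=2 → L at (0,2); v=(1,1)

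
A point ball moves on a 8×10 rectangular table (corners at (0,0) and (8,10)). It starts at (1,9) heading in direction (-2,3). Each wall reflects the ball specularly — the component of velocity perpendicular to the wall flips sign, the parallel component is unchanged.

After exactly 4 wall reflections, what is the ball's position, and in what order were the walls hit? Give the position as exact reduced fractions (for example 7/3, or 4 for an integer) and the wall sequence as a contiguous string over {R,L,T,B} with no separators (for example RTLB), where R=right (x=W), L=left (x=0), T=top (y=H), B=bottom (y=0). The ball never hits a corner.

Final position: (8,5/2)
Wall sequence: TLBR

1. t=1/3 → T at (1/3,10); v=(-2,-3)
2. t=1/6 → L at (0,19/2); v=(2,-3)
3. t=19/6 → B at (19/3,0); v=(2,3)
4. t=5/6 → R at (8,5/2); v=(-2,3)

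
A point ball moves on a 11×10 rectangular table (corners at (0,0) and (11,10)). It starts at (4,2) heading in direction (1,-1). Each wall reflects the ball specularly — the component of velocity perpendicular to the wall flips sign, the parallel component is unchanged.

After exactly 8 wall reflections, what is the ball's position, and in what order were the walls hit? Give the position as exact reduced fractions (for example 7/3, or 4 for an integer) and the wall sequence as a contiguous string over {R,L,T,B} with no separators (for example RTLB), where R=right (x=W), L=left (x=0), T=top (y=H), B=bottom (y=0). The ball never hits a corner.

1. t=2 → B at (6,0); v=(1,1)
2. t=5 → R at (11,5); v=(-1,1)
3. t=5 → T at (6,10); v=(-1,-1)
4. t=6 → L at (0,4); v=(1,-1)
5. t=4 → B at (4,0); v=(1,1)
6. t=7 → R at (11,7); v=(-1,1)
7. t=3 → T at (8,10); v=(-1,-1)
8. t=8 → L at (0,2); v=(1,-1)

Final position: (0,2)
Wall sequence: BRTLBRTL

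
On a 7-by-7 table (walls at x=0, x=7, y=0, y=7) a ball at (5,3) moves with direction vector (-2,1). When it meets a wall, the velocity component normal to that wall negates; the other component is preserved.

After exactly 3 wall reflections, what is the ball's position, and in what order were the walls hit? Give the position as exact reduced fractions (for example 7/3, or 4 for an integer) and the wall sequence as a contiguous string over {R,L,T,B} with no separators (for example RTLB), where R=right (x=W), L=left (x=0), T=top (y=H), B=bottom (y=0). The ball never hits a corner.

Final position: (7,5)
Wall sequence: LTR

1. t=5/2 → L at (0,11/2); v=(2,1)
2. t=3/2 → T at (3,7); v=(2,-1)
3. t=2 → R at (7,5); v=(-2,-1)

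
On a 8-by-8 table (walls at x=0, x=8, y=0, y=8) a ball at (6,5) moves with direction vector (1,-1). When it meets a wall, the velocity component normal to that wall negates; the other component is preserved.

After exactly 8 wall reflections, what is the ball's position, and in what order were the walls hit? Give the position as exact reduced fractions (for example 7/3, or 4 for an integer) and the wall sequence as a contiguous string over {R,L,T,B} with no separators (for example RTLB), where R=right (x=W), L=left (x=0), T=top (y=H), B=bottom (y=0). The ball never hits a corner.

1. t=2 → R at (8,3); v=(-1,-1)
2. t=3 → B at (5,0); v=(-1,1)
3. t=5 → L at (0,5); v=(1,1)
4. t=3 → T at (3,8); v=(1,-1)
5. t=5 → R at (8,3); v=(-1,-1)
6. t=3 → B at (5,0); v=(-1,1)
7. t=5 → L at (0,5); v=(1,1)
8. t=3 → T at (3,8); v=(1,-1)

Final position: (3,8)
Wall sequence: RBLTRBLT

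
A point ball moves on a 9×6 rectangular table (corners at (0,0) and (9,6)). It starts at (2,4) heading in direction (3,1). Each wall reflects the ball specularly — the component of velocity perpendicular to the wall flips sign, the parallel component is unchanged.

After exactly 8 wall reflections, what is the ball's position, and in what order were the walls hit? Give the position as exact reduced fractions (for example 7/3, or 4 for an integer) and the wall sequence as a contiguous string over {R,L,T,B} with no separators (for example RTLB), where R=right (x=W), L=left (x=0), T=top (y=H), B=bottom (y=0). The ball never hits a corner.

Final position: (9,17/3)
Wall sequence: TRLBRLTR

1. t=2 → T at (8,6); v=(3,-1)
2. t=1/3 → R at (9,17/3); v=(-3,-1)
3. t=3 → L at (0,8/3); v=(3,-1)
4. t=8/3 → B at (8,0); v=(3,1)
5. t=1/3 → R at (9,1/3); v=(-3,1)
6. t=3 → L at (0,10/3); v=(3,1)
7. t=8/3 → T at (8,6); v=(3,-1)
8. t=1/3 → R at (9,17/3); v=(-3,-1)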